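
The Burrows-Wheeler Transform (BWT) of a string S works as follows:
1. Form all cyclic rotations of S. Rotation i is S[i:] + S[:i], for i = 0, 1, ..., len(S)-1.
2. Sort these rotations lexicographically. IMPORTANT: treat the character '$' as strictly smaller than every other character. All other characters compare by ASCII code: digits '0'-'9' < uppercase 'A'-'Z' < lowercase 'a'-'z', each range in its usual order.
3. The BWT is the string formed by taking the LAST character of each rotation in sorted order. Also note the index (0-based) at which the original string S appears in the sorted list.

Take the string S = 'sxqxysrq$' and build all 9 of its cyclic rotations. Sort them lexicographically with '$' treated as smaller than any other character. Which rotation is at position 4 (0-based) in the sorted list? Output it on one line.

Answer: srq$sxqxy

Derivation:
All 9 rotations (rotation i = S[i:]+S[:i]):
  rot[0] = sxqxysrq$
  rot[1] = xqxysrq$s
  rot[2] = qxysrq$sx
  rot[3] = xysrq$sxq
  rot[4] = ysrq$sxqx
  rot[5] = srq$sxqxy
  rot[6] = rq$sxqxys
  rot[7] = q$sxqxysr
  rot[8] = $sxqxysrq
Sorted (with $ < everything):
  sorted[0] = $sxqxysrq
  sorted[1] = q$sxqxysr
  sorted[2] = qxysrq$sx
  sorted[3] = rq$sxqxys
  sorted[4] = srq$sxqxy
  sorted[5] = sxqxysrq$
  sorted[6] = xqxysrq$s
  sorted[7] = xysrq$sxq
  sorted[8] = ysrq$sxqx
sorted[4] = srq$sxqxy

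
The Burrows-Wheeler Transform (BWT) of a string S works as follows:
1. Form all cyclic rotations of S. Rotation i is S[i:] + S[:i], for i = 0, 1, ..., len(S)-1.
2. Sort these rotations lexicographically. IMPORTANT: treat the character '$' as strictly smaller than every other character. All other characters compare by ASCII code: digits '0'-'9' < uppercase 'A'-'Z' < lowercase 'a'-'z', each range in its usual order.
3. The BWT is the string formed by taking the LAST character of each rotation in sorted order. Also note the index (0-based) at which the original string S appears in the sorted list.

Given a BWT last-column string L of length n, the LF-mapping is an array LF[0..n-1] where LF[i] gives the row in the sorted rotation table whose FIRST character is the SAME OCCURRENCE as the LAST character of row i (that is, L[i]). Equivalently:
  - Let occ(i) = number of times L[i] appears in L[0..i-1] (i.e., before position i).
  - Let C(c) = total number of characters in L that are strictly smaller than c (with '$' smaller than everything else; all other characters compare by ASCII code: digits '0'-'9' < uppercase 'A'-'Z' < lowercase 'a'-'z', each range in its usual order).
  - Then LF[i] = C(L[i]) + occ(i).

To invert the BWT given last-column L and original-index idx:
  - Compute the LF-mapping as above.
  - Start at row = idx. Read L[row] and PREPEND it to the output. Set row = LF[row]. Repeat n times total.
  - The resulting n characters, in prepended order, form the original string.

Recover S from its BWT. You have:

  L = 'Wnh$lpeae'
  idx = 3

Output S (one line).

LF mapping: 1 7 5 0 6 8 3 2 4
Walk LF starting at row 3, prepending L[row]:
  step 1: row=3, L[3]='$', prepend. Next row=LF[3]=0
  step 2: row=0, L[0]='W', prepend. Next row=LF[0]=1
  step 3: row=1, L[1]='n', prepend. Next row=LF[1]=7
  step 4: row=7, L[7]='a', prepend. Next row=LF[7]=2
  step 5: row=2, L[2]='h', prepend. Next row=LF[2]=5
  step 6: row=5, L[5]='p', prepend. Next row=LF[5]=8
  step 7: row=8, L[8]='e', prepend. Next row=LF[8]=4
  step 8: row=4, L[4]='l', prepend. Next row=LF[4]=6
  step 9: row=6, L[6]='e', prepend. Next row=LF[6]=3
Reversed output: elephanW$

Answer: elephanW$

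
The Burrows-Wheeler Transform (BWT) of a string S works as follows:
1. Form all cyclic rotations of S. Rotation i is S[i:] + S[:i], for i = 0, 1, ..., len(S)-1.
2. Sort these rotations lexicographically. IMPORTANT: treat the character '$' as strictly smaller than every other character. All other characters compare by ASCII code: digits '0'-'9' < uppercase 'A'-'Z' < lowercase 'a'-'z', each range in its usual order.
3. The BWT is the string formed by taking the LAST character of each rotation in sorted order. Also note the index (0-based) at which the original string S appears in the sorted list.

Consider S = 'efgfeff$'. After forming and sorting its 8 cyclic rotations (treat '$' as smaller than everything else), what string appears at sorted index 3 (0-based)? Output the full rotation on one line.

All 8 rotations (rotation i = S[i:]+S[:i]):
  rot[0] = efgfeff$
  rot[1] = fgfeff$e
  rot[2] = gfeff$ef
  rot[3] = feff$efg
  rot[4] = eff$efgf
  rot[5] = ff$efgfe
  rot[6] = f$efgfef
  rot[7] = $efgfeff
Sorted (with $ < everything):
  sorted[0] = $efgfeff
  sorted[1] = eff$efgf
  sorted[2] = efgfeff$
  sorted[3] = f$efgfef
  sorted[4] = feff$efg
  sorted[5] = ff$efgfe
  sorted[6] = fgfeff$e
  sorted[7] = gfeff$ef
sorted[3] = f$efgfef

Answer: f$efgfef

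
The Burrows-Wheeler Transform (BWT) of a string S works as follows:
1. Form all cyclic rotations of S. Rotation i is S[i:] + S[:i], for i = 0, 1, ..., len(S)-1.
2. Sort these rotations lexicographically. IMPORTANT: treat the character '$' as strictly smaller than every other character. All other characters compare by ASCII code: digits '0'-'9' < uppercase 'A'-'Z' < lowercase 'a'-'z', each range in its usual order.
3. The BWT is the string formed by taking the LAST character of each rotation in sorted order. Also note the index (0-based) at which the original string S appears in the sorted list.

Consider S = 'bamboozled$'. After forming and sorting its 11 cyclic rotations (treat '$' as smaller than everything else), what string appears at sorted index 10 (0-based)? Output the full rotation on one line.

All 11 rotations (rotation i = S[i:]+S[:i]):
  rot[0] = bamboozled$
  rot[1] = amboozled$b
  rot[2] = mboozled$ba
  rot[3] = boozled$bam
  rot[4] = oozled$bamb
  rot[5] = ozled$bambo
  rot[6] = zled$bamboo
  rot[7] = led$bambooz
  rot[8] = ed$bamboozl
  rot[9] = d$bamboozle
  rot[10] = $bamboozled
Sorted (with $ < everything):
  sorted[0] = $bamboozled
  sorted[1] = amboozled$b
  sorted[2] = bamboozled$
  sorted[3] = boozled$bam
  sorted[4] = d$bamboozle
  sorted[5] = ed$bamboozl
  sorted[6] = led$bambooz
  sorted[7] = mboozled$ba
  sorted[8] = oozled$bamb
  sorted[9] = ozled$bambo
  sorted[10] = zled$bamboo
sorted[10] = zled$bamboo

Answer: zled$bamboo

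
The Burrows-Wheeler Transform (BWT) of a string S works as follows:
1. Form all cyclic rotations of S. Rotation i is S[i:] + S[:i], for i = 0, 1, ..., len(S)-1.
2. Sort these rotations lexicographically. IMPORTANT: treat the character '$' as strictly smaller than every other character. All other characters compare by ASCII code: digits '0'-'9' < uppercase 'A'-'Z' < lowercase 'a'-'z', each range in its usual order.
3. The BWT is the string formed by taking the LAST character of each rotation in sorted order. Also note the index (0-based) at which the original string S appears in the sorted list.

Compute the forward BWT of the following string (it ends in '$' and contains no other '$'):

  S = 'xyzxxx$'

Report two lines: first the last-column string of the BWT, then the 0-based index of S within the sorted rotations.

Answer: xxxz$xy
4

Derivation:
All 7 rotations (rotation i = S[i:]+S[:i]):
  rot[0] = xyzxxx$
  rot[1] = yzxxx$x
  rot[2] = zxxx$xy
  rot[3] = xxx$xyz
  rot[4] = xx$xyzx
  rot[5] = x$xyzxx
  rot[6] = $xyzxxx
Sorted (with $ < everything):
  sorted[0] = $xyzxxx  (last char: 'x')
  sorted[1] = x$xyzxx  (last char: 'x')
  sorted[2] = xx$xyzx  (last char: 'x')
  sorted[3] = xxx$xyz  (last char: 'z')
  sorted[4] = xyzxxx$  (last char: '$')
  sorted[5] = yzxxx$x  (last char: 'x')
  sorted[6] = zxxx$xy  (last char: 'y')
Last column: xxxz$xy
Original string S is at sorted index 4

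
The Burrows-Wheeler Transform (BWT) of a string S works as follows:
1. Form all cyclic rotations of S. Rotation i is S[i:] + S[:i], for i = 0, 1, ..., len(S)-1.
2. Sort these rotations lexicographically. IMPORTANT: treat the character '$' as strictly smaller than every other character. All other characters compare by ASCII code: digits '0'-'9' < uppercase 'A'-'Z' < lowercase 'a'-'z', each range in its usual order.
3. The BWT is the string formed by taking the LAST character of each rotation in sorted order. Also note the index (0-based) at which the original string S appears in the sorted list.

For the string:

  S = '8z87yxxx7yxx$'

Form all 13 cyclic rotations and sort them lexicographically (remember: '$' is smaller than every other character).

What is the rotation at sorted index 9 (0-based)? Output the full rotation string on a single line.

Answer: xxx7yxx$8z87y

Derivation:
All 13 rotations (rotation i = S[i:]+S[:i]):
  rot[0] = 8z87yxxx7yxx$
  rot[1] = z87yxxx7yxx$8
  rot[2] = 87yxxx7yxx$8z
  rot[3] = 7yxxx7yxx$8z8
  rot[4] = yxxx7yxx$8z87
  rot[5] = xxx7yxx$8z87y
  rot[6] = xx7yxx$8z87yx
  rot[7] = x7yxx$8z87yxx
  rot[8] = 7yxx$8z87yxxx
  rot[9] = yxx$8z87yxxx7
  rot[10] = xx$8z87yxxx7y
  rot[11] = x$8z87yxxx7yx
  rot[12] = $8z87yxxx7yxx
Sorted (with $ < everything):
  sorted[0] = $8z87yxxx7yxx
  sorted[1] = 7yxx$8z87yxxx
  sorted[2] = 7yxxx7yxx$8z8
  sorted[3] = 87yxxx7yxx$8z
  sorted[4] = 8z87yxxx7yxx$
  sorted[5] = x$8z87yxxx7yx
  sorted[6] = x7yxx$8z87yxx
  sorted[7] = xx$8z87yxxx7y
  sorted[8] = xx7yxx$8z87yx
  sorted[9] = xxx7yxx$8z87y
  sorted[10] = yxx$8z87yxxx7
  sorted[11] = yxxx7yxx$8z87
  sorted[12] = z87yxxx7yxx$8
sorted[9] = xxx7yxx$8z87y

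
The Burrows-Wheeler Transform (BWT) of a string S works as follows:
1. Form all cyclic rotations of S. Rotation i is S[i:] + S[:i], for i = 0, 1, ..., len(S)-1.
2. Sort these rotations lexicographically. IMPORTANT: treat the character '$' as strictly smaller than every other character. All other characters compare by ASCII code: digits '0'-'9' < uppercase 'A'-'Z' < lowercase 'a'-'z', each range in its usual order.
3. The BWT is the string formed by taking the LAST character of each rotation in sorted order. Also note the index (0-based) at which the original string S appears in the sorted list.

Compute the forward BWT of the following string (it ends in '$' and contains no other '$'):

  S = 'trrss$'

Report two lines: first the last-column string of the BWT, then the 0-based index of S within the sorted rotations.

All 6 rotations (rotation i = S[i:]+S[:i]):
  rot[0] = trrss$
  rot[1] = rrss$t
  rot[2] = rss$tr
  rot[3] = ss$trr
  rot[4] = s$trrs
  rot[5] = $trrss
Sorted (with $ < everything):
  sorted[0] = $trrss  (last char: 's')
  sorted[1] = rrss$t  (last char: 't')
  sorted[2] = rss$tr  (last char: 'r')
  sorted[3] = s$trrs  (last char: 's')
  sorted[4] = ss$trr  (last char: 'r')
  sorted[5] = trrss$  (last char: '$')
Last column: strsr$
Original string S is at sorted index 5

Answer: strsr$
5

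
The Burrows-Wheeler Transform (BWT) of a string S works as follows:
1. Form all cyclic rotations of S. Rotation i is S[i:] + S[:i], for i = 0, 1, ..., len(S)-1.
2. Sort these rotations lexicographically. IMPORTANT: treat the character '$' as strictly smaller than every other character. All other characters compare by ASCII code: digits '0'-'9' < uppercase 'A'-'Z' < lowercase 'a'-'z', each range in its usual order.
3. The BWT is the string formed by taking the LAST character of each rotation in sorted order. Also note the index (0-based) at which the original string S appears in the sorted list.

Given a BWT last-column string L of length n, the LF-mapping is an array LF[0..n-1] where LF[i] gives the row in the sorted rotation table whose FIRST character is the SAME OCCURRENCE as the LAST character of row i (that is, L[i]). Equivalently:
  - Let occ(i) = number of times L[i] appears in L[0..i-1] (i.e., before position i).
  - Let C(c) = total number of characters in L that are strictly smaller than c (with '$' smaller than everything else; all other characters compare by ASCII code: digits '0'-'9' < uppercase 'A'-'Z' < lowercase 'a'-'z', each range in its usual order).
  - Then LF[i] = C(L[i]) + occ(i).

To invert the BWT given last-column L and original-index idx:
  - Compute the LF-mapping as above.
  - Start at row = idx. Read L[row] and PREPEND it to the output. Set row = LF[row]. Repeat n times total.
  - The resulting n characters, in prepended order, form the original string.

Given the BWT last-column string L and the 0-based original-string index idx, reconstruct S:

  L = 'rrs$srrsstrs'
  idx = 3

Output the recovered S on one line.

Answer: rrstsssrsrr$

Derivation:
LF mapping: 1 2 6 0 7 3 4 8 9 11 5 10
Walk LF starting at row 3, prepending L[row]:
  step 1: row=3, L[3]='$', prepend. Next row=LF[3]=0
  step 2: row=0, L[0]='r', prepend. Next row=LF[0]=1
  step 3: row=1, L[1]='r', prepend. Next row=LF[1]=2
  step 4: row=2, L[2]='s', prepend. Next row=LF[2]=6
  step 5: row=6, L[6]='r', prepend. Next row=LF[6]=4
  step 6: row=4, L[4]='s', prepend. Next row=LF[4]=7
  step 7: row=7, L[7]='s', prepend. Next row=LF[7]=8
  step 8: row=8, L[8]='s', prepend. Next row=LF[8]=9
  step 9: row=9, L[9]='t', prepend. Next row=LF[9]=11
  step 10: row=11, L[11]='s', prepend. Next row=LF[11]=10
  step 11: row=10, L[10]='r', prepend. Next row=LF[10]=5
  step 12: row=5, L[5]='r', prepend. Next row=LF[5]=3
Reversed output: rrstsssrsrr$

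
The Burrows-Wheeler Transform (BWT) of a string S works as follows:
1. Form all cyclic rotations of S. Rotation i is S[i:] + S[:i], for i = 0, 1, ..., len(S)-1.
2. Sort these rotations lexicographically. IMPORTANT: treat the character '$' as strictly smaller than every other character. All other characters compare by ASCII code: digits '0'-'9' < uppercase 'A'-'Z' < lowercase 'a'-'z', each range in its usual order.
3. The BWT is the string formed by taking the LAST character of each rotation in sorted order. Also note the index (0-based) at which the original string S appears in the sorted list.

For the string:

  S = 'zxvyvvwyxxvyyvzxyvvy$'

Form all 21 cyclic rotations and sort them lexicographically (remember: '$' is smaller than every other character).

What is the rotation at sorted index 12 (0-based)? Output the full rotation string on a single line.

All 21 rotations (rotation i = S[i:]+S[:i]):
  rot[0] = zxvyvvwyxxvyyvzxyvvy$
  rot[1] = xvyvvwyxxvyyvzxyvvy$z
  rot[2] = vyvvwyxxvyyvzxyvvy$zx
  rot[3] = yvvwyxxvyyvzxyvvy$zxv
  rot[4] = vvwyxxvyyvzxyvvy$zxvy
  rot[5] = vwyxxvyyvzxyvvy$zxvyv
  rot[6] = wyxxvyyvzxyvvy$zxvyvv
  rot[7] = yxxvyyvzxyvvy$zxvyvvw
  rot[8] = xxvyyvzxyvvy$zxvyvvwy
  rot[9] = xvyyvzxyvvy$zxvyvvwyx
  rot[10] = vyyvzxyvvy$zxvyvvwyxx
  rot[11] = yyvzxyvvy$zxvyvvwyxxv
  rot[12] = yvzxyvvy$zxvyvvwyxxvy
  rot[13] = vzxyvvy$zxvyvvwyxxvyy
  rot[14] = zxyvvy$zxvyvvwyxxvyyv
  rot[15] = xyvvy$zxvyvvwyxxvyyvz
  rot[16] = yvvy$zxvyvvwyxxvyyvzx
  rot[17] = vvy$zxvyvvwyxxvyyvzxy
  rot[18] = vy$zxvyvvwyxxvyyvzxyv
  rot[19] = y$zxvyvvwyxxvyyvzxyvv
  rot[20] = $zxvyvvwyxxvyyvzxyvvy
Sorted (with $ < everything):
  sorted[0] = $zxvyvvwyxxvyyvzxyvvy
  sorted[1] = vvwyxxvyyvzxyvvy$zxvy
  sorted[2] = vvy$zxvyvvwyxxvyyvzxy
  sorted[3] = vwyxxvyyvzxyvvy$zxvyv
  sorted[4] = vy$zxvyvvwyxxvyyvzxyv
  sorted[5] = vyvvwyxxvyyvzxyvvy$zx
  sorted[6] = vyyvzxyvvy$zxvyvvwyxx
  sorted[7] = vzxyvvy$zxvyvvwyxxvyy
  sorted[8] = wyxxvyyvzxyvvy$zxvyvv
  sorted[9] = xvyvvwyxxvyyvzxyvvy$z
  sorted[10] = xvyyvzxyvvy$zxvyvvwyx
  sorted[11] = xxvyyvzxyvvy$zxvyvvwy
  sorted[12] = xyvvy$zxvyvvwyxxvyyvz
  sorted[13] = y$zxvyvvwyxxvyyvzxyvv
  sorted[14] = yvvwyxxvyyvzxyvvy$zxv
  sorted[15] = yvvy$zxvyvvwyxxvyyvzx
  sorted[16] = yvzxyvvy$zxvyvvwyxxvy
  sorted[17] = yxxvyyvzxyvvy$zxvyvvw
  sorted[18] = yyvzxyvvy$zxvyvvwyxxv
  sorted[19] = zxvyvvwyxxvyyvzxyvvy$
  sorted[20] = zxyvvy$zxvyvvwyxxvyyv
sorted[12] = xyvvy$zxvyvvwyxxvyyvz

Answer: xyvvy$zxvyvvwyxxvyyvz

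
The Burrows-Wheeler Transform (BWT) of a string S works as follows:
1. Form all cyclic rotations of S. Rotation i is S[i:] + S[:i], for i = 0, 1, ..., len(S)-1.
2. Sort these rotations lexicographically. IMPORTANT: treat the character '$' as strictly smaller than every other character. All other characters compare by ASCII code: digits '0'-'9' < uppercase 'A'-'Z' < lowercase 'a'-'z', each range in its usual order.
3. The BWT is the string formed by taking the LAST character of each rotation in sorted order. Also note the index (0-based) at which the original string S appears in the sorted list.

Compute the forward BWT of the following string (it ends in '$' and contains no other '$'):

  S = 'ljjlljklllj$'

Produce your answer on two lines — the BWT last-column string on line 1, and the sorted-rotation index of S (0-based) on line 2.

Answer: jllljjl$lljk
7

Derivation:
All 12 rotations (rotation i = S[i:]+S[:i]):
  rot[0] = ljjlljklllj$
  rot[1] = jjlljklllj$l
  rot[2] = jlljklllj$lj
  rot[3] = lljklllj$ljj
  rot[4] = ljklllj$ljjl
  rot[5] = jklllj$ljjll
  rot[6] = klllj$ljjllj
  rot[7] = lllj$ljjlljk
  rot[8] = llj$ljjlljkl
  rot[9] = lj$ljjlljkll
  rot[10] = j$ljjlljklll
  rot[11] = $ljjlljklllj
Sorted (with $ < everything):
  sorted[0] = $ljjlljklllj  (last char: 'j')
  sorted[1] = j$ljjlljklll  (last char: 'l')
  sorted[2] = jjlljklllj$l  (last char: 'l')
  sorted[3] = jklllj$ljjll  (last char: 'l')
  sorted[4] = jlljklllj$lj  (last char: 'j')
  sorted[5] = klllj$ljjllj  (last char: 'j')
  sorted[6] = lj$ljjlljkll  (last char: 'l')
  sorted[7] = ljjlljklllj$  (last char: '$')
  sorted[8] = ljklllj$ljjl  (last char: 'l')
  sorted[9] = llj$ljjlljkl  (last char: 'l')
  sorted[10] = lljklllj$ljj  (last char: 'j')
  sorted[11] = lllj$ljjlljk  (last char: 'k')
Last column: jllljjl$lljk
Original string S is at sorted index 7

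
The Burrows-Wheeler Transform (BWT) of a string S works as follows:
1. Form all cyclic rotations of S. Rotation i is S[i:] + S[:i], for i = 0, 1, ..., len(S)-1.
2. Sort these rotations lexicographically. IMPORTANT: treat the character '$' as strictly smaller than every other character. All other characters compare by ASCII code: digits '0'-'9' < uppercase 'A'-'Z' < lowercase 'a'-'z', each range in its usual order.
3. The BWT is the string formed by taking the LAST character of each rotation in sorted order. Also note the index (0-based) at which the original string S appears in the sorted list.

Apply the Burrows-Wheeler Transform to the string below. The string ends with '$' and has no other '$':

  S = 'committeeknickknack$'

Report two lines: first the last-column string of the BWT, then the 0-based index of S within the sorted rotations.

Answer: knai$tenmcckemokkcti
4

Derivation:
All 20 rotations (rotation i = S[i:]+S[:i]):
  rot[0] = committeeknickknack$
  rot[1] = ommitteeknickknack$c
  rot[2] = mmitteeknickknack$co
  rot[3] = mitteeknickknack$com
  rot[4] = itteeknickknack$comm
  rot[5] = tteeknickknack$commi
  rot[6] = teeknickknack$commit
  rot[7] = eeknickknack$committ
  rot[8] = eknickknack$committe
  rot[9] = knickknack$committee
  rot[10] = nickknack$committeek
  rot[11] = ickknack$committeekn
  rot[12] = ckknack$committeekni
  rot[13] = kknack$committeeknic
  rot[14] = knack$committeeknick
  rot[15] = nack$committeeknickk
  rot[16] = ack$committeeknickkn
  rot[17] = ck$committeeknickkna
  rot[18] = k$committeeknickknac
  rot[19] = $committeeknickknack
Sorted (with $ < everything):
  sorted[0] = $committeeknickknack  (last char: 'k')
  sorted[1] = ack$committeeknickkn  (last char: 'n')
  sorted[2] = ck$committeeknickkna  (last char: 'a')
  sorted[3] = ckknack$committeekni  (last char: 'i')
  sorted[4] = committeeknickknack$  (last char: '$')
  sorted[5] = eeknickknack$committ  (last char: 't')
  sorted[6] = eknickknack$committe  (last char: 'e')
  sorted[7] = ickknack$committeekn  (last char: 'n')
  sorted[8] = itteeknickknack$comm  (last char: 'm')
  sorted[9] = k$committeeknickknac  (last char: 'c')
  sorted[10] = kknack$committeeknic  (last char: 'c')
  sorted[11] = knack$committeeknick  (last char: 'k')
  sorted[12] = knickknack$committee  (last char: 'e')
  sorted[13] = mitteeknickknack$com  (last char: 'm')
  sorted[14] = mmitteeknickknack$co  (last char: 'o')
  sorted[15] = nack$committeeknickk  (last char: 'k')
  sorted[16] = nickknack$committeek  (last char: 'k')
  sorted[17] = ommitteeknickknack$c  (last char: 'c')
  sorted[18] = teeknickknack$commit  (last char: 't')
  sorted[19] = tteeknickknack$commi  (last char: 'i')
Last column: knai$tenmcckemokkcti
Original string S is at sorted index 4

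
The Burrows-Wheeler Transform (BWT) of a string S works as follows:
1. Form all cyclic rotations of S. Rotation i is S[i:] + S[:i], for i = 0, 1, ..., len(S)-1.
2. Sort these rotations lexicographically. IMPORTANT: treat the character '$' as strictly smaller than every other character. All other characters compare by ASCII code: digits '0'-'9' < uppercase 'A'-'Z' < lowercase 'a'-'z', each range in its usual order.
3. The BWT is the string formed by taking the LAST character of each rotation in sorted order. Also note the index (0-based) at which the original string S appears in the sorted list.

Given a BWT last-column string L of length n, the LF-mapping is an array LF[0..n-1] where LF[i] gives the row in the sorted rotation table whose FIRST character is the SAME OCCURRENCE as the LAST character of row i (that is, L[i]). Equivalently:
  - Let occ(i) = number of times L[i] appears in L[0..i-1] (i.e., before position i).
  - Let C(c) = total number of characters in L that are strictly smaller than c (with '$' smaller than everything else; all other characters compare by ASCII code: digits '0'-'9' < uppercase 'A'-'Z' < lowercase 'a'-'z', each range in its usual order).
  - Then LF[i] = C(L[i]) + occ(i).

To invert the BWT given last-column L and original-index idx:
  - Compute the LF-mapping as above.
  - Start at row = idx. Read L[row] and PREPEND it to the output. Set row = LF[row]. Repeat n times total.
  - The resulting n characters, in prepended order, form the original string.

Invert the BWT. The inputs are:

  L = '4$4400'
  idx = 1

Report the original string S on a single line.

Answer: 04044$

Derivation:
LF mapping: 3 0 4 5 1 2
Walk LF starting at row 1, prepending L[row]:
  step 1: row=1, L[1]='$', prepend. Next row=LF[1]=0
  step 2: row=0, L[0]='4', prepend. Next row=LF[0]=3
  step 3: row=3, L[3]='4', prepend. Next row=LF[3]=5
  step 4: row=5, L[5]='0', prepend. Next row=LF[5]=2
  step 5: row=2, L[2]='4', prepend. Next row=LF[2]=4
  step 6: row=4, L[4]='0', prepend. Next row=LF[4]=1
Reversed output: 04044$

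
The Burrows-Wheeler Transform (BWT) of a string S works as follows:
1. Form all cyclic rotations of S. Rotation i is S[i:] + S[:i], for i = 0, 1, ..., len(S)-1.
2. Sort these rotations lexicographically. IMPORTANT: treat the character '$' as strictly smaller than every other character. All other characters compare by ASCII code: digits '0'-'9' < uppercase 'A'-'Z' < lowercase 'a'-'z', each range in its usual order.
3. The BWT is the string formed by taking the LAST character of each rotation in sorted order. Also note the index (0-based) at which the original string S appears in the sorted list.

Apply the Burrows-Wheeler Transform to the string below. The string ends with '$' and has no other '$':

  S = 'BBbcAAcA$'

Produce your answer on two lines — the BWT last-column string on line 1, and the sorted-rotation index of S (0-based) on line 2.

All 9 rotations (rotation i = S[i:]+S[:i]):
  rot[0] = BBbcAAcA$
  rot[1] = BbcAAcA$B
  rot[2] = bcAAcA$BB
  rot[3] = cAAcA$BBb
  rot[4] = AAcA$BBbc
  rot[5] = AcA$BBbcA
  rot[6] = cA$BBbcAA
  rot[7] = A$BBbcAAc
  rot[8] = $BBbcAAcA
Sorted (with $ < everything):
  sorted[0] = $BBbcAAcA  (last char: 'A')
  sorted[1] = A$BBbcAAc  (last char: 'c')
  sorted[2] = AAcA$BBbc  (last char: 'c')
  sorted[3] = AcA$BBbcA  (last char: 'A')
  sorted[4] = BBbcAAcA$  (last char: '$')
  sorted[5] = BbcAAcA$B  (last char: 'B')
  sorted[6] = bcAAcA$BB  (last char: 'B')
  sorted[7] = cA$BBbcAA  (last char: 'A')
  sorted[8] = cAAcA$BBb  (last char: 'b')
Last column: AccA$BBAb
Original string S is at sorted index 4

Answer: AccA$BBAb
4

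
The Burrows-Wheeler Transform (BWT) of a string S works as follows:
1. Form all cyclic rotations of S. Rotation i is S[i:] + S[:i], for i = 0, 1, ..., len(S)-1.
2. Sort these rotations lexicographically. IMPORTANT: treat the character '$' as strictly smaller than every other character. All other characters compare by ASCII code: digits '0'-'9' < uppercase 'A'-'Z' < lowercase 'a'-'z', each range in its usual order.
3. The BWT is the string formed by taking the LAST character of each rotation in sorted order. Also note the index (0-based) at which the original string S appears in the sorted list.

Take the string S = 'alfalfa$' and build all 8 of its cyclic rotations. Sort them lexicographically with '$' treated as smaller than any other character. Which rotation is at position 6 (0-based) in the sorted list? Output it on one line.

All 8 rotations (rotation i = S[i:]+S[:i]):
  rot[0] = alfalfa$
  rot[1] = lfalfa$a
  rot[2] = falfa$al
  rot[3] = alfa$alf
  rot[4] = lfa$alfa
  rot[5] = fa$alfal
  rot[6] = a$alfalf
  rot[7] = $alfalfa
Sorted (with $ < everything):
  sorted[0] = $alfalfa
  sorted[1] = a$alfalf
  sorted[2] = alfa$alf
  sorted[3] = alfalfa$
  sorted[4] = fa$alfal
  sorted[5] = falfa$al
  sorted[6] = lfa$alfa
  sorted[7] = lfalfa$a
sorted[6] = lfa$alfa

Answer: lfa$alfa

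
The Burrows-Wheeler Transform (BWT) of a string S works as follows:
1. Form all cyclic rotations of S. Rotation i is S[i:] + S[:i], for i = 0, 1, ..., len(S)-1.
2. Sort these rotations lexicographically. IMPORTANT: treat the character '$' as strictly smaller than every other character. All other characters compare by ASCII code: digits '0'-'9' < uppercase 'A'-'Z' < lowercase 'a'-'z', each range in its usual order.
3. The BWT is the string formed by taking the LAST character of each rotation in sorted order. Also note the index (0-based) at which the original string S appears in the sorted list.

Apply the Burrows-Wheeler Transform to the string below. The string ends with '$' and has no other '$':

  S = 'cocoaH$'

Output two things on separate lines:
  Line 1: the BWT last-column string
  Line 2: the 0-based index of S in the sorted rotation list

All 7 rotations (rotation i = S[i:]+S[:i]):
  rot[0] = cocoaH$
  rot[1] = ocoaH$c
  rot[2] = coaH$co
  rot[3] = oaH$coc
  rot[4] = aH$coco
  rot[5] = H$cocoa
  rot[6] = $cocoaH
Sorted (with $ < everything):
  sorted[0] = $cocoaH  (last char: 'H')
  sorted[1] = H$cocoa  (last char: 'a')
  sorted[2] = aH$coco  (last char: 'o')
  sorted[3] = coaH$co  (last char: 'o')
  sorted[4] = cocoaH$  (last char: '$')
  sorted[5] = oaH$coc  (last char: 'c')
  sorted[6] = ocoaH$c  (last char: 'c')
Last column: Haoo$cc
Original string S is at sorted index 4

Answer: Haoo$cc
4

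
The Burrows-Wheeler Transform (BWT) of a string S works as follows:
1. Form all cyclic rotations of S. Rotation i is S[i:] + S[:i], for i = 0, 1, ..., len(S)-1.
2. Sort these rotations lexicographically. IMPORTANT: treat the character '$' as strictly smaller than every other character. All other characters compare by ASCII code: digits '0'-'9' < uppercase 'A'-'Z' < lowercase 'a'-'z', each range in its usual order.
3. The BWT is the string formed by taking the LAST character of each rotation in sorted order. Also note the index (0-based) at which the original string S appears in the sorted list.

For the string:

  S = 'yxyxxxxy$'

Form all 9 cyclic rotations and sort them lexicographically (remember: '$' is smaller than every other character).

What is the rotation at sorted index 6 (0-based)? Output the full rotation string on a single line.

Answer: y$yxyxxxx

Derivation:
All 9 rotations (rotation i = S[i:]+S[:i]):
  rot[0] = yxyxxxxy$
  rot[1] = xyxxxxy$y
  rot[2] = yxxxxy$yx
  rot[3] = xxxxy$yxy
  rot[4] = xxxy$yxyx
  rot[5] = xxy$yxyxx
  rot[6] = xy$yxyxxx
  rot[7] = y$yxyxxxx
  rot[8] = $yxyxxxxy
Sorted (with $ < everything):
  sorted[0] = $yxyxxxxy
  sorted[1] = xxxxy$yxy
  sorted[2] = xxxy$yxyx
  sorted[3] = xxy$yxyxx
  sorted[4] = xy$yxyxxx
  sorted[5] = xyxxxxy$y
  sorted[6] = y$yxyxxxx
  sorted[7] = yxxxxy$yx
  sorted[8] = yxyxxxxy$
sorted[6] = y$yxyxxxx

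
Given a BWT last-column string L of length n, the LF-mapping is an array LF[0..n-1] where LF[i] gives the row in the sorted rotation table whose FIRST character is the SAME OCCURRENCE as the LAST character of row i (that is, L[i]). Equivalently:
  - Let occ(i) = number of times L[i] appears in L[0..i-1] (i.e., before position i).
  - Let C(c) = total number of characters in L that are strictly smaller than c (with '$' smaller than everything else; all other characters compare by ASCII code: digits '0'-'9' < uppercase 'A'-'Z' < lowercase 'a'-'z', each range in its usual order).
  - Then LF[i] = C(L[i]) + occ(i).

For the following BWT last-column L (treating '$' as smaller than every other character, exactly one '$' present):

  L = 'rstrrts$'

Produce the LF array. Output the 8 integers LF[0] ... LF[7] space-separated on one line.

Char counts: '$':1, 'r':3, 's':2, 't':2
C (first-col start): C('$')=0, C('r')=1, C('s')=4, C('t')=6
L[0]='r': occ=0, LF[0]=C('r')+0=1+0=1
L[1]='s': occ=0, LF[1]=C('s')+0=4+0=4
L[2]='t': occ=0, LF[2]=C('t')+0=6+0=6
L[3]='r': occ=1, LF[3]=C('r')+1=1+1=2
L[4]='r': occ=2, LF[4]=C('r')+2=1+2=3
L[5]='t': occ=1, LF[5]=C('t')+1=6+1=7
L[6]='s': occ=1, LF[6]=C('s')+1=4+1=5
L[7]='$': occ=0, LF[7]=C('$')+0=0+0=0

Answer: 1 4 6 2 3 7 5 0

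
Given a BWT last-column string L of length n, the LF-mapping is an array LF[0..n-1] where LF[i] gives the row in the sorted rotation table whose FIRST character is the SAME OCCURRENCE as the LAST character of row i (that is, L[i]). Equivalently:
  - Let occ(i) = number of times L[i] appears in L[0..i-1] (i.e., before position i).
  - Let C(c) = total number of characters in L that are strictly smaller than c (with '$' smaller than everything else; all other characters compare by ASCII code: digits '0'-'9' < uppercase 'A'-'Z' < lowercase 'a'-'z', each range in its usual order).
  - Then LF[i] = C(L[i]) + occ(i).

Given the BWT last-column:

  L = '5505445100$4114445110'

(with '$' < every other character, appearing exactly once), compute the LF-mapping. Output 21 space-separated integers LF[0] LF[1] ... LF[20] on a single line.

Answer: 16 17 1 18 10 11 19 5 2 3 0 12 6 7 13 14 15 20 8 9 4

Derivation:
Char counts: '$':1, '0':4, '1':5, '4':6, '5':5
C (first-col start): C('$')=0, C('0')=1, C('1')=5, C('4')=10, C('5')=16
L[0]='5': occ=0, LF[0]=C('5')+0=16+0=16
L[1]='5': occ=1, LF[1]=C('5')+1=16+1=17
L[2]='0': occ=0, LF[2]=C('0')+0=1+0=1
L[3]='5': occ=2, LF[3]=C('5')+2=16+2=18
L[4]='4': occ=0, LF[4]=C('4')+0=10+0=10
L[5]='4': occ=1, LF[5]=C('4')+1=10+1=11
L[6]='5': occ=3, LF[6]=C('5')+3=16+3=19
L[7]='1': occ=0, LF[7]=C('1')+0=5+0=5
L[8]='0': occ=1, LF[8]=C('0')+1=1+1=2
L[9]='0': occ=2, LF[9]=C('0')+2=1+2=3
L[10]='$': occ=0, LF[10]=C('$')+0=0+0=0
L[11]='4': occ=2, LF[11]=C('4')+2=10+2=12
L[12]='1': occ=1, LF[12]=C('1')+1=5+1=6
L[13]='1': occ=2, LF[13]=C('1')+2=5+2=7
L[14]='4': occ=3, LF[14]=C('4')+3=10+3=13
L[15]='4': occ=4, LF[15]=C('4')+4=10+4=14
L[16]='4': occ=5, LF[16]=C('4')+5=10+5=15
L[17]='5': occ=4, LF[17]=C('5')+4=16+4=20
L[18]='1': occ=3, LF[18]=C('1')+3=5+3=8
L[19]='1': occ=4, LF[19]=C('1')+4=5+4=9
L[20]='0': occ=3, LF[20]=C('0')+3=1+3=4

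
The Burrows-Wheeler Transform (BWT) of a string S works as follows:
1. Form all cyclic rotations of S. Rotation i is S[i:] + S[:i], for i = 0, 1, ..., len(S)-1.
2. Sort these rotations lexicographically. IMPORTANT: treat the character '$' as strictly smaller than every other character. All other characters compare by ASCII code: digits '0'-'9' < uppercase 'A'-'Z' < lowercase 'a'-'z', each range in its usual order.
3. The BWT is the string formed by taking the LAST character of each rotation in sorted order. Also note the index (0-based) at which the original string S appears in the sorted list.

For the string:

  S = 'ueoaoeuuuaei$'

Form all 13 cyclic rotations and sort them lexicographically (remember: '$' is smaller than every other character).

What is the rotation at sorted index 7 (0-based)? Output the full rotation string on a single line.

Answer: oaoeuuuaei$ue

Derivation:
All 13 rotations (rotation i = S[i:]+S[:i]):
  rot[0] = ueoaoeuuuaei$
  rot[1] = eoaoeuuuaei$u
  rot[2] = oaoeuuuaei$ue
  rot[3] = aoeuuuaei$ueo
  rot[4] = oeuuuaei$ueoa
  rot[5] = euuuaei$ueoao
  rot[6] = uuuaei$ueoaoe
  rot[7] = uuaei$ueoaoeu
  rot[8] = uaei$ueoaoeuu
  rot[9] = aei$ueoaoeuuu
  rot[10] = ei$ueoaoeuuua
  rot[11] = i$ueoaoeuuuae
  rot[12] = $ueoaoeuuuaei
Sorted (with $ < everything):
  sorted[0] = $ueoaoeuuuaei
  sorted[1] = aei$ueoaoeuuu
  sorted[2] = aoeuuuaei$ueo
  sorted[3] = ei$ueoaoeuuua
  sorted[4] = eoaoeuuuaei$u
  sorted[5] = euuuaei$ueoao
  sorted[6] = i$ueoaoeuuuae
  sorted[7] = oaoeuuuaei$ue
  sorted[8] = oeuuuaei$ueoa
  sorted[9] = uaei$ueoaoeuu
  sorted[10] = ueoaoeuuuaei$
  sorted[11] = uuaei$ueoaoeu
  sorted[12] = uuuaei$ueoaoe
sorted[7] = oaoeuuuaei$ue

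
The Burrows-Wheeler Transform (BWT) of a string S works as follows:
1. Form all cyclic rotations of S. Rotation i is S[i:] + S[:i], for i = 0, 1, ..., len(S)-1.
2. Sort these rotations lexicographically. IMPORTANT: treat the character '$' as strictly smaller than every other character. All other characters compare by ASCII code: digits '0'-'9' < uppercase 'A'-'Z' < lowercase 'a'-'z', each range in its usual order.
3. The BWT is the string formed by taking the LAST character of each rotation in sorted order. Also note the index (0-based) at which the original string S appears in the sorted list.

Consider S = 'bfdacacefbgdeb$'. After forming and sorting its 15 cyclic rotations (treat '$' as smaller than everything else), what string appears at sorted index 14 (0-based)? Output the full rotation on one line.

Answer: gdeb$bfdacacefb

Derivation:
All 15 rotations (rotation i = S[i:]+S[:i]):
  rot[0] = bfdacacefbgdeb$
  rot[1] = fdacacefbgdeb$b
  rot[2] = dacacefbgdeb$bf
  rot[3] = acacefbgdeb$bfd
  rot[4] = cacefbgdeb$bfda
  rot[5] = acefbgdeb$bfdac
  rot[6] = cefbgdeb$bfdaca
  rot[7] = efbgdeb$bfdacac
  rot[8] = fbgdeb$bfdacace
  rot[9] = bgdeb$bfdacacef
  rot[10] = gdeb$bfdacacefb
  rot[11] = deb$bfdacacefbg
  rot[12] = eb$bfdacacefbgd
  rot[13] = b$bfdacacefbgde
  rot[14] = $bfdacacefbgdeb
Sorted (with $ < everything):
  sorted[0] = $bfdacacefbgdeb
  sorted[1] = acacefbgdeb$bfd
  sorted[2] = acefbgdeb$bfdac
  sorted[3] = b$bfdacacefbgde
  sorted[4] = bfdacacefbgdeb$
  sorted[5] = bgdeb$bfdacacef
  sorted[6] = cacefbgdeb$bfda
  sorted[7] = cefbgdeb$bfdaca
  sorted[8] = dacacefbgdeb$bf
  sorted[9] = deb$bfdacacefbg
  sorted[10] = eb$bfdacacefbgd
  sorted[11] = efbgdeb$bfdacac
  sorted[12] = fbgdeb$bfdacace
  sorted[13] = fdacacefbgdeb$b
  sorted[14] = gdeb$bfdacacefb
sorted[14] = gdeb$bfdacacefb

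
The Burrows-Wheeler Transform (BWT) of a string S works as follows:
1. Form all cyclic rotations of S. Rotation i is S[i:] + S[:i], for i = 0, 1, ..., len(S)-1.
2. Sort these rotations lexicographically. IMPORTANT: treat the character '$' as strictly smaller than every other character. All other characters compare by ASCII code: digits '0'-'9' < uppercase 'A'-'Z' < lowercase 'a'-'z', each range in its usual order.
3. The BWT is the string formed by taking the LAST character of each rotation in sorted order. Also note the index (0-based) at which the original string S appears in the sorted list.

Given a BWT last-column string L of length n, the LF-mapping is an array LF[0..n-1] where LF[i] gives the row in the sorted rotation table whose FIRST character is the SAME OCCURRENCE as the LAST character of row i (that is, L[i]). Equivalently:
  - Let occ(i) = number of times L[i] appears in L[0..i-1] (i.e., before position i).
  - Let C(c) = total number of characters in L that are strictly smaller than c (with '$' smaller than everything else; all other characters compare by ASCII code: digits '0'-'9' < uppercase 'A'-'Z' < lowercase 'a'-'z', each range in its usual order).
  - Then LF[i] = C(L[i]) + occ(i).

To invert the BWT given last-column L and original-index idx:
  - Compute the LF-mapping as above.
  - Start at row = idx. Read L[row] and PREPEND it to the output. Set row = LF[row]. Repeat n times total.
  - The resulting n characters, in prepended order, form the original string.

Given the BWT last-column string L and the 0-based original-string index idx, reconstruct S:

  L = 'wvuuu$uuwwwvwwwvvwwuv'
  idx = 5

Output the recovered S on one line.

Answer: uvuuuuuwwwvvwwwvwvww$

Derivation:
LF mapping: 12 7 1 2 3 0 4 5 13 14 15 8 16 17 18 9 10 19 20 6 11
Walk LF starting at row 5, prepending L[row]:
  step 1: row=5, L[5]='$', prepend. Next row=LF[5]=0
  step 2: row=0, L[0]='w', prepend. Next row=LF[0]=12
  step 3: row=12, L[12]='w', prepend. Next row=LF[12]=16
  step 4: row=16, L[16]='v', prepend. Next row=LF[16]=10
  step 5: row=10, L[10]='w', prepend. Next row=LF[10]=15
  step 6: row=15, L[15]='v', prepend. Next row=LF[15]=9
  step 7: row=9, L[9]='w', prepend. Next row=LF[9]=14
  step 8: row=14, L[14]='w', prepend. Next row=LF[14]=18
  step 9: row=18, L[18]='w', prepend. Next row=LF[18]=20
  step 10: row=20, L[20]='v', prepend. Next row=LF[20]=11
  step 11: row=11, L[11]='v', prepend. Next row=LF[11]=8
  step 12: row=8, L[8]='w', prepend. Next row=LF[8]=13
  step 13: row=13, L[13]='w', prepend. Next row=LF[13]=17
  step 14: row=17, L[17]='w', prepend. Next row=LF[17]=19
  step 15: row=19, L[19]='u', prepend. Next row=LF[19]=6
  step 16: row=6, L[6]='u', prepend. Next row=LF[6]=4
  step 17: row=4, L[4]='u', prepend. Next row=LF[4]=3
  step 18: row=3, L[3]='u', prepend. Next row=LF[3]=2
  step 19: row=2, L[2]='u', prepend. Next row=LF[2]=1
  step 20: row=1, L[1]='v', prepend. Next row=LF[1]=7
  step 21: row=7, L[7]='u', prepend. Next row=LF[7]=5
Reversed output: uvuuuuuwwwvvwwwvwvww$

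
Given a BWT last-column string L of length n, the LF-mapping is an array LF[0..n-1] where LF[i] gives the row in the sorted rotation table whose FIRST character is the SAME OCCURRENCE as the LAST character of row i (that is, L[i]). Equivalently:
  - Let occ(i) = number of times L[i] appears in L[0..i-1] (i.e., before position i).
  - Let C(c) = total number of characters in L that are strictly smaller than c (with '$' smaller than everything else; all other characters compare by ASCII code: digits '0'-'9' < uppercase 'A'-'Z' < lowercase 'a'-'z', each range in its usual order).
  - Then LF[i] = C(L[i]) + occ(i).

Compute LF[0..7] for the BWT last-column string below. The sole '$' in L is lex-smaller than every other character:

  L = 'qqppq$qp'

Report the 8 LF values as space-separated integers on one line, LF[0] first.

Char counts: '$':1, 'p':3, 'q':4
C (first-col start): C('$')=0, C('p')=1, C('q')=4
L[0]='q': occ=0, LF[0]=C('q')+0=4+0=4
L[1]='q': occ=1, LF[1]=C('q')+1=4+1=5
L[2]='p': occ=0, LF[2]=C('p')+0=1+0=1
L[3]='p': occ=1, LF[3]=C('p')+1=1+1=2
L[4]='q': occ=2, LF[4]=C('q')+2=4+2=6
L[5]='$': occ=0, LF[5]=C('$')+0=0+0=0
L[6]='q': occ=3, LF[6]=C('q')+3=4+3=7
L[7]='p': occ=2, LF[7]=C('p')+2=1+2=3

Answer: 4 5 1 2 6 0 7 3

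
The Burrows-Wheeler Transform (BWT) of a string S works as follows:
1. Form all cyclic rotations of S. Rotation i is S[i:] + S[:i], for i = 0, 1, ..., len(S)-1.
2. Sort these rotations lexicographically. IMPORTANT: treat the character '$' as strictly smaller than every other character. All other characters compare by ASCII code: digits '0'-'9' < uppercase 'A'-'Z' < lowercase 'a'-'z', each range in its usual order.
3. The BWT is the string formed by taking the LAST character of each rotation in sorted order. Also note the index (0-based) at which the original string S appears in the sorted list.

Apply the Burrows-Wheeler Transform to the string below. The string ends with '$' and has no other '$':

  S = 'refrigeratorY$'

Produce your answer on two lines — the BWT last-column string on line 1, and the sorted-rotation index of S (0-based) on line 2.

All 14 rotations (rotation i = S[i:]+S[:i]):
  rot[0] = refrigeratorY$
  rot[1] = efrigeratorY$r
  rot[2] = frigeratorY$re
  rot[3] = rigeratorY$ref
  rot[4] = igeratorY$refr
  rot[5] = geratorY$refri
  rot[6] = eratorY$refrig
  rot[7] = ratorY$refrige
  rot[8] = atorY$refriger
  rot[9] = torY$refrigera
  rot[10] = orY$refrigerat
  rot[11] = rY$refrigerato
  rot[12] = Y$refrigerator
  rot[13] = $refrigeratorY
Sorted (with $ < everything):
  sorted[0] = $refrigeratorY  (last char: 'Y')
  sorted[1] = Y$refrigerator  (last char: 'r')
  sorted[2] = atorY$refriger  (last char: 'r')
  sorted[3] = efrigeratorY$r  (last char: 'r')
  sorted[4] = eratorY$refrig  (last char: 'g')
  sorted[5] = frigeratorY$re  (last char: 'e')
  sorted[6] = geratorY$refri  (last char: 'i')
  sorted[7] = igeratorY$refr  (last char: 'r')
  sorted[8] = orY$refrigerat  (last char: 't')
  sorted[9] = rY$refrigerato  (last char: 'o')
  sorted[10] = ratorY$refrige  (last char: 'e')
  sorted[11] = refrigeratorY$  (last char: '$')
  sorted[12] = rigeratorY$ref  (last char: 'f')
  sorted[13] = torY$refrigera  (last char: 'a')
Last column: Yrrrgeirtoe$fa
Original string S is at sorted index 11

Answer: Yrrrgeirtoe$fa
11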